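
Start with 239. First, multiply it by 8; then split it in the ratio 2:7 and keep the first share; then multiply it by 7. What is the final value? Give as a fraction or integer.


Start with 239.
Step 1: Multiply by 8: 239 * 8 = 1912
Step 2: Split 2:7, first share = 1912 * 2/9 = 3824/9
Step 3: Multiply by 7: 3824/9 * 7 = 26768/9
Final result = 26768/9

26768/9


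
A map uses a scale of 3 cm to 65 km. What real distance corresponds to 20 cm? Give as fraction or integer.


Map scale: 3 cm = 65 km
Measured distance on map = 20 cm
Set up proportion: 20 * 65 / 3
= 1300 / 3
= 1300/3 km

1300/3


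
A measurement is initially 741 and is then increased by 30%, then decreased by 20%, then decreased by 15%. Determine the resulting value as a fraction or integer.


Start: 741
Step 1: increase by 30% => multiply by 130/100
  741 * 130/100 = 9633/10
Step 2: decrease by 20% => multiply by 80/100
  9633/10 * 80/100 = 19266/25
Step 3: decrease by 15% => multiply by 85/100
  19266/25 * 85/100 = 163761/250
Final value = 163761/250

163761/250


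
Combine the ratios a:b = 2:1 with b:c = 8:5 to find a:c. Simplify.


Given a:b = 2:1 and b:c = 8:5
Make b consistent. Multiply first ratio by 8: a:b = 16:8
Multiply second ratio by 1: b:c = 8:5
Now b = 8 in both, so a:b:c = 16:8:5
Therefore a:c = 16:5
Simplify by GCD: a:c = 16:5

16:5


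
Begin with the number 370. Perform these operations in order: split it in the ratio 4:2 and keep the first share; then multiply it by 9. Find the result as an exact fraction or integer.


Start with 370.
Step 1: Split 4:2, first share = 370 * 4/6 = 740/3
Step 2: Multiply by 9: 740/3 * 9 = 2220
Final result = 2220

2220


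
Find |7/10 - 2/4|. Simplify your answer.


Simplify: 7/10 = 7/10 and 2/4 = 1/2
Find common denominator: LCD = 10
Convert: 7/10 and 5/10
Difference = |7 - 5|/10 = 2/10
Simplified = 1/5

1/5


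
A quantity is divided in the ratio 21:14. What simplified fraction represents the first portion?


Total parts = 21 + 14 = 35
First part fraction = 21/35
Simplify: 21/35 = 3/5

3/5


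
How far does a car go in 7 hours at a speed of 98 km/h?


Using distance = speed * time
Speed = 98 km/h
Time = 7 hours
Distance = 98 * 7
= 686 km

686


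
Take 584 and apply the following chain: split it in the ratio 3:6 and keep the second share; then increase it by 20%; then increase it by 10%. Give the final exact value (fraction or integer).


Start with 584.
Step 1: Split 3:6, second share = 584 * 6/9 = 1168/3
Step 2: Increase by 20%: 1168/3 * 120/100 = 2336/5
Step 3: Increase by 10%: 2336/5 * 110/100 = 12848/25
Final result = 12848/25

12848/25


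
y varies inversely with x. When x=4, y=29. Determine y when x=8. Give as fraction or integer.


Inverse proportion: y = k/x
Find k: k = 4 * 29 = 116
Compute y at x=8: y = 116/8
y = 29/2

29/2


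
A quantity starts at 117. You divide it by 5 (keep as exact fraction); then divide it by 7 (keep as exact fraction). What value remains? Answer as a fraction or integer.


Start with 117.
Step 1: Divide by 5: 117 / 5 = 117/5
Step 2: Divide by 7: 117/5 / 7 = 117/35
Final result = 117/35

117/35


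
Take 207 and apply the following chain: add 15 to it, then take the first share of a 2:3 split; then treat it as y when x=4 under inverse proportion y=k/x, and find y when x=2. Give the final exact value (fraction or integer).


Start with 207.
Step 1: Add 15: 207+15=222; split 2:3 first = 222*2/5 = 444/5
Step 2: Inverse prop: k = (444/5)*4; new y = k/2 = 444/5*4/2 = 888/5
Final result = 888/5

888/5


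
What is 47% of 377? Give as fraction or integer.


Compute 47% of 377
Convert percentage: 47% = 47/100
Multiply: 377 * 47/100
= 17719/100
= 17719/100

17719/100


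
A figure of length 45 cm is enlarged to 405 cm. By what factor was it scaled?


Original length = 45 cm
Scaled length = 405 cm
Scale factor = 405 / 45
= 9

9


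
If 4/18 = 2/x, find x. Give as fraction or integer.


Setting up: 4/18 = 2/x
Cross multiply: 4 * x = 18 * 2
4x = 36
x = 36/4
x = 9

9


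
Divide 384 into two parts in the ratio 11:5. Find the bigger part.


Total parts = 11 + 5 = 16
Value per part = 384 / 16 = 24
First share = 11 * 24 = 264
Second share = 5 * 24 = 120
Larger share = 264

264


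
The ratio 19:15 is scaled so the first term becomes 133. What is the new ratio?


Original ratio: 19:15
First term target: 133
Scale factor = 133 / 19 = 7
Multiply second term: 15 * 7 = 105
Equivalent ratio = 133:105

133:105


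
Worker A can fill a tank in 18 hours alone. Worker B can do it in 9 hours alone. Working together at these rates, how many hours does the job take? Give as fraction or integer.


Rate of A = 1/18 job per hour
Rate of B = 1/9 job per hour
Combined rate = 1/18 + 1/9
Find common denominator: (9 + 18)/(18*9) = 27/162
Combined rate = 1/6 job per hour
Time together = 1 / (1/6) = 6 hours

6


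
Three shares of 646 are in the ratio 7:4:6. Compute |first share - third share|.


Total parts = 7 + 4 + 6 = 17
Value per part = 646 / 17 = 38
Shares: 7*38=266, 4*38=152, 6*38=228
First share = 266, third share = 228
Difference = |266 - 228| = 38

38


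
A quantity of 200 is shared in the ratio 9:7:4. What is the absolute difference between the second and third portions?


Total parts = 9 + 7 + 4 = 20
Value per part = 200 / 20 = 10
Shares: 9*10=90, 7*10=70, 4*10=40
Second share = 70, third share = 40
Difference = |70 - 40| = 30

30


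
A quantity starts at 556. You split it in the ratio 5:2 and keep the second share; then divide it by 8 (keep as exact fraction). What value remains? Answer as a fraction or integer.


Start with 556.
Step 1: Split 5:2, second share = 556 * 2/7 = 1112/7
Step 2: Divide by 8: 1112/7 / 8 = 139/7
Final result = 139/7

139/7


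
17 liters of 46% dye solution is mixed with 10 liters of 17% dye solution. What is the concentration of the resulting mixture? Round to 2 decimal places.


Solute in mixture 1 = 46% of 17 L = 17*46/100 = 391/50 L
Solute in mixture 2 = 17% of 10 L = 10*17/100 = 17/10 L
Total solute = 391/50 + 17/10 = 238/25 L
Total volume = 17 + 10 = 27 L
Final concentration = 238/25/27 * 100 = 35.26%

35.26


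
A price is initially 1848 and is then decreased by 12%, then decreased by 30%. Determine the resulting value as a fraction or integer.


Start: 1848
Step 1: decrease by 12% => multiply by 88/100
  1848 * 88/100 = 40656/25
Step 2: decrease by 30% => multiply by 70/100
  40656/25 * 70/100 = 142296/125
Final value = 142296/125

142296/125


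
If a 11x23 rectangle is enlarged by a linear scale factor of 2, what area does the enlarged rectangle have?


Original dimensions: 11 x 23
Enlargement factor = 2
New width = 11 * 2 = 22
New height = 23 * 2 = 46
New area = 22 * 46 = 1012

1012


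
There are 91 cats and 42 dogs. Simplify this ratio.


Find GCD(91, 42)
GCD = 7
Divide both by 7: 91/7 = 13, 42/7 = 6
Simplified ratio = 13:6

13:6


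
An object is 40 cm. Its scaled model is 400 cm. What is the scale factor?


Original length = 40 cm
Scaled length = 400 cm
Scale factor = 400 / 40
= 10

10


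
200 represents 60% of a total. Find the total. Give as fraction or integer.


Given: 200 is 60% of the whole
Set up: 200 = 60/100 * whole
whole = 200 * 100 / 60
whole = 20000 / 60
whole = 1000/3

1000/3


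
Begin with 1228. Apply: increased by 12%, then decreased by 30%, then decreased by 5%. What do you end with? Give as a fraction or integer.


Start: 1228
Step 1: increase by 12% => multiply by 112/100
  1228 * 112/100 = 34384/25
Step 2: decrease by 30% => multiply by 70/100
  34384/25 * 70/100 = 120344/125
Step 3: decrease by 5% => multiply by 95/100
  120344/125 * 95/100 = 571634/625
Final value = 571634/625

571634/625


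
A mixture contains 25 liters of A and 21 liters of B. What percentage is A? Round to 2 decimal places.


Volume of A = 25 L
Volume of B = 21 L
Total volume = 25 + 21 = 46 L
Percentage of A = (25/46) * 100
= 54.35%

54.35


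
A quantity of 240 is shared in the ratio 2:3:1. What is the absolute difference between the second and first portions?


Total parts = 2 + 3 + 1 = 6
Value per part = 240 / 6 = 40
Shares: 2*40=80, 3*40=120, 1*40=40
Second share = 120, first share = 80
Difference = |120 - 80| = 40

40


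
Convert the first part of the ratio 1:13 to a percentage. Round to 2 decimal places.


Total parts = 1 + 13 = 14
First part fraction = 1/14
Percentage = (1/14) * 100
= 0.071429 * 100
= 7.14%

7.14


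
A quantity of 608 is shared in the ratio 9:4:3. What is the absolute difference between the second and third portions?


Total parts = 9 + 4 + 3 = 16
Value per part = 608 / 16 = 38
Shares: 9*38=342, 4*38=152, 3*38=114
Second share = 152, third share = 114
Difference = |152 - 114| = 38

38


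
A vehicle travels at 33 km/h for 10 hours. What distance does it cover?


Using distance = speed * time
Speed = 33 km/h
Time = 10 hours
Distance = 33 * 10
= 330 km

330


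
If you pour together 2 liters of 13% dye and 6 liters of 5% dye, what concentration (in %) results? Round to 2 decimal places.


Solute in mixture 1 = 13% of 2 L = 2*13/100 = 13/50 L
Solute in mixture 2 = 5% of 6 L = 6*5/100 = 3/10 L
Total solute = 13/50 + 3/10 = 14/25 L
Total volume = 2 + 6 = 8 L
Final concentration = 14/25/8 * 100 = 7.00%

7.00


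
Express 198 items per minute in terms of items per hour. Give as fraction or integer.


Converting from per minute to per hour
Rate = 198 items per minute
Multiply by 60: 198 * 60
= 11880 items per hour

11880


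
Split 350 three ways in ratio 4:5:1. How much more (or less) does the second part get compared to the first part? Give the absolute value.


Total parts = 4 + 5 + 1 = 10
Value per part = 350 / 10 = 35
Shares: 4*35=140, 5*35=175, 1*35=35
Second share = 175, first share = 140
Difference = |175 - 140| = 35

35


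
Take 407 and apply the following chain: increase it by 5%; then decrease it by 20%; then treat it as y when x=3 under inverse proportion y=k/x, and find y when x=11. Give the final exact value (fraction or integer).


Start with 407.
Step 1: Increase by 5%: 407 * 105/100 = 8547/20
Step 2: Decrease by 20%: 8547/20 * 80/100 = 8547/25
Step 3: Inverse prop: k = (8547/25)*3; new y = k/11 = 8547/25*3/11 = 2331/25
Final result = 2331/25

2331/25


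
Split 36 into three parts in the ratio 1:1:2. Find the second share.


Ratio = 1:1:2
Total parts = 1 + 1 + 2 = 4
Value per part = 36 / 4 = 9
First share = 1 * 9 = 9
Middle share = 1 * 9 = 9
Third share = 2 * 9 = 18

9


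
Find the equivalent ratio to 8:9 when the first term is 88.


Original ratio: 8:9
First term target: 88
Scale factor = 88 / 8 = 11
Multiply second term: 9 * 11 = 99
Equivalent ratio = 88:99

88:99


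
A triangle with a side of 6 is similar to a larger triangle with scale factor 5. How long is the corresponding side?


Similar triangles have proportional sides
Scale factor = 5
Smaller side = 6
Corresponding larger side = 6 * 5
= 30

30


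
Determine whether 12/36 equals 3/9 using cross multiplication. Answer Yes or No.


Cross multiply to check 12/36 = 3/9
Left cross product: 12 * 9 = 108
Right cross product: 36 * 3 = 108
108 = 108
Equal, so proportions match => Yes

Yes


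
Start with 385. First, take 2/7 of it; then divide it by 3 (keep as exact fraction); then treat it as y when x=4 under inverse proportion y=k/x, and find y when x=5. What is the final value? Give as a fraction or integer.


Start with 385.
Step 1: Take 2/7: 385 * 2/7 = 110
Step 2: Divide by 3: 110 / 3 = 110/3
Step 3: Inverse prop: k = (110/3)*4; new y = k/5 = 110/3*4/5 = 88/3
Final result = 88/3

88/3


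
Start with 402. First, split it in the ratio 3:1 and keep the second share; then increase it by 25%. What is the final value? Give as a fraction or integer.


Start with 402.
Step 1: Split 3:1, second share = 402 * 1/4 = 201/2
Step 2: Increase by 25%: 201/2 * 125/100 = 1005/8
Final result = 1005/8

1005/8


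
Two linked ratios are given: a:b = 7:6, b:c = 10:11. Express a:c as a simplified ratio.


Given a:b = 7:6 and b:c = 10:11
Make b consistent. Multiply first ratio by 10: a:b = 70:60
Multiply second ratio by 6: b:c = 60:66
Now b = 60 in both, so a:b:c = 70:60:66
Therefore a:c = 70:66
Simplify by GCD: a:c = 35:33

35:33


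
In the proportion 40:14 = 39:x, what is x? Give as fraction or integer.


Setting up: 40/14 = 39/x
Cross multiply: 40 * x = 14 * 39
40x = 546
x = 546/40
x = 273/20

273/20


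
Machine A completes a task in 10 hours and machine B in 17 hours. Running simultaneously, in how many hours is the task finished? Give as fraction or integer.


Rate of A = 1/10 job per hour
Rate of B = 1/17 job per hour
Combined rate = 1/10 + 1/17
Find common denominator: (17 + 10)/(10*17) = 27/170
Combined rate = 27/170 job per hour
Time together = 1 / (27/170) = 170/27 hours

170/27


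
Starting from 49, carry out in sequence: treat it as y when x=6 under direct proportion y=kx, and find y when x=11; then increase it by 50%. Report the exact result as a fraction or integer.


Start with 49.
Step 1: Direct prop: k = (49)/6; new y = k*11 = 49*11/6 = 539/6
Step 2: Increase by 50%: 539/6 * 150/100 = 539/4
Final result = 539/4

539/4


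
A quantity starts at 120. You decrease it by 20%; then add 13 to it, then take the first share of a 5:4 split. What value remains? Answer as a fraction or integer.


Start with 120.
Step 1: Decrease by 20%: 120 * 80/100 = 96
Step 2: Add 13: 96+13=109; split 5:4 first = 109*5/9 = 545/9
Final result = 545/9

545/9


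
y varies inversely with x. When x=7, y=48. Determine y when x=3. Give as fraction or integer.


Inverse proportion: y = k/x
Find k: k = 7 * 48 = 336
Compute y at x=3: y = 336/3
y = 112

112


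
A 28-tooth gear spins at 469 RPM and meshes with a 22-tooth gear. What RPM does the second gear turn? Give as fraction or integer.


Gear ratio: teeth_A * RPM_A = teeth_B * RPM_B
28 * 469 = 22 * RPM_B
13132 = 22 * RPM_B
RPM_B = 13132 / 22
RPM_B = 6566/11

6566/11


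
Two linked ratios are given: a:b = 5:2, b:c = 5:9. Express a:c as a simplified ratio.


Given a:b = 5:2 and b:c = 5:9
Make b consistent. Multiply first ratio by 5: a:b = 25:10
Multiply second ratio by 2: b:c = 10:18
Now b = 10 in both, so a:b:c = 25:10:18
Therefore a:c = 25:18
Simplify by GCD: a:c = 25:18

25:18


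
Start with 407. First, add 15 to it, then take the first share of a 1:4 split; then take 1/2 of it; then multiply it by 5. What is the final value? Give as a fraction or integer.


Start with 407.
Step 1: Add 15: 407+15=422; split 1:4 first = 422*1/5 = 422/5
Step 2: Take 1/2: 422/5 * 1/2 = 211/5
Step 3: Multiply by 5: 211/5 * 5 = 211
Final result = 211

211


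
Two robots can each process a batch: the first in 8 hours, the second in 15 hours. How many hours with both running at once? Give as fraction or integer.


Rate of A = 1/8 job per hour
Rate of B = 1/15 job per hour
Combined rate = 1/8 + 1/15
Find common denominator: (15 + 8)/(8*15) = 23/120
Combined rate = 23/120 job per hour
Time together = 1 / (23/120) = 120/23 hours

120/23


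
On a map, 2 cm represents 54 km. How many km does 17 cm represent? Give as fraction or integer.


Map scale: 2 cm = 54 km
Measured distance on map = 17 cm
Set up proportion: 17 * 54 / 2
= 918 / 2
= 459 km

459


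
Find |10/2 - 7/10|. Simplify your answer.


Simplify: 10/2 = 5 and 7/10 = 7/10
Find common denominator: LCD = 10
Convert: 50/10 and 7/10
Difference = |50 - 7|/10 = 43/10
Simplified = 43/10

43/10


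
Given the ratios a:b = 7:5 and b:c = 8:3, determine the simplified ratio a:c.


Given a:b = 7:5 and b:c = 8:3
Make b consistent. Multiply first ratio by 8: a:b = 56:40
Multiply second ratio by 5: b:c = 40:15
Now b = 40 in both, so a:b:c = 56:40:15
Therefore a:c = 56:15
Simplify by GCD: a:c = 56:15

56:15


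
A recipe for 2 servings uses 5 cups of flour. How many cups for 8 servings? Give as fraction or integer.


Original: 5 cups for 2 servings
Target servings = 8
Scaling factor = 8/2
New amount = 5 * 8/2
= 40/2
= 20 cups

20


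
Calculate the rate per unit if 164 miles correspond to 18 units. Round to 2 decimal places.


Total miles = 164
Number of units = 18
Unit rate = 164 / 18
= 9.11 miles per unit

9.11


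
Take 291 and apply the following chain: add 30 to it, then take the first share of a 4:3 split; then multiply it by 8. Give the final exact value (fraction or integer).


Start with 291.
Step 1: Add 30: 291+30=321; split 4:3 first = 321*4/7 = 1284/7
Step 2: Multiply by 8: 1284/7 * 8 = 10272/7
Final result = 10272/7

10272/7


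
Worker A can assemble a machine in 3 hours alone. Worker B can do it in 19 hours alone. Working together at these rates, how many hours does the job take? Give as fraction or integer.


Rate of A = 1/3 job per hour
Rate of B = 1/19 job per hour
Combined rate = 1/3 + 1/19
Find common denominator: (19 + 3)/(3*19) = 22/57
Combined rate = 22/57 job per hour
Time together = 1 / (22/57) = 57/22 hours

57/22


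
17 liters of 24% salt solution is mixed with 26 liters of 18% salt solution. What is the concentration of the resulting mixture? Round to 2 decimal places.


Solute in mixture 1 = 24% of 17 L = 17*24/100 = 102/25 L
Solute in mixture 2 = 18% of 26 L = 26*18/100 = 117/25 L
Total solute = 102/25 + 117/25 = 219/25 L
Total volume = 17 + 26 = 43 L
Final concentration = 219/25/43 * 100 = 20.37%

20.37


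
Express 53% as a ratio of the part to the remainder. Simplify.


Part = 53%, Remainder = 47%
Ratio = 53:47
GCD(53, 47) = 1
Simplify: 53:47 = 53:47

53:47


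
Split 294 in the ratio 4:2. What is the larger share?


Total parts = 4 + 2 = 6
Value per part = 294 / 6 = 49
First share = 4 * 49 = 196
Second share = 2 * 49 = 98
Larger share = 196

196


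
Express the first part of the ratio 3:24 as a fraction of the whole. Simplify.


Total parts = 3 + 24 = 27
First part fraction = 3/27
Simplify: 3/27 = 1/9

1/9


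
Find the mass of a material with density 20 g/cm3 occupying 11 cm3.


Using mass = density * volume
Density = 20 g/cm3
Volume = 11 cm3
Mass = 20 * 11
= 220 g

220


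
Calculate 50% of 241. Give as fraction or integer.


Compute 50% of 241
Convert percentage: 50% = 50/100
Multiply: 241 * 50/100
= 12050/100
= 241/2

241/2


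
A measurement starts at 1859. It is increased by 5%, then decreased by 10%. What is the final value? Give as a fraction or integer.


Start: 1859
Step 1: increase by 5% => multiply by 105/100
  1859 * 105/100 = 39039/20
Step 2: decrease by 10% => multiply by 90/100
  39039/20 * 90/100 = 351351/200
Final value = 351351/200

351351/200


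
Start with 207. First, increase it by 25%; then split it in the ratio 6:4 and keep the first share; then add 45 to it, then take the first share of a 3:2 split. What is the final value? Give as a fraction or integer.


Start with 207.
Step 1: Increase by 25%: 207 * 125/100 = 1035/4
Step 2: Split 6:4, first share = 1035/4 * 6/10 = 621/4
Step 3: Add 45: 621/4+45=801/4; split 3:2 first = 801/4*3/5 = 2403/20
Final result = 2403/20

2403/20


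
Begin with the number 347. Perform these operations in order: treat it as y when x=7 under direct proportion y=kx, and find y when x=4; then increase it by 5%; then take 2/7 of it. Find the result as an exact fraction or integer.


Start with 347.
Step 1: Direct prop: k = (347)/7; new y = k*4 = 347*4/7 = 1388/7
Step 2: Increase by 5%: 1388/7 * 105/100 = 1041/5
Step 3: Take 2/7: 1041/5 * 2/7 = 2082/35
Final result = 2082/35

2082/35


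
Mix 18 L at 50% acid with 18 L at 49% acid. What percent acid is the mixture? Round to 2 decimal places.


Solute in mixture 1 = 50% of 18 L = 18*50/100 = 9 L
Solute in mixture 2 = 49% of 18 L = 18*49/100 = 441/50 L
Total solute = 9 + 441/50 = 891/50 L
Total volume = 18 + 18 = 36 L
Final concentration = 891/50/36 * 100 = 49.50%

49.50


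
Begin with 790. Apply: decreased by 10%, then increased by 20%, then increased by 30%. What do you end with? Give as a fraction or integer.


Start: 790
Step 1: decrease by 10% => multiply by 90/100
  790 * 90/100 = 711
Step 2: increase by 20% => multiply by 120/100
  711 * 120/100 = 4266/5
Step 3: increase by 30% => multiply by 130/100
  4266/5 * 130/100 = 27729/25
Final value = 27729/25

27729/25


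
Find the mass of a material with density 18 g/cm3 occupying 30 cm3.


Using mass = density * volume
Density = 18 g/cm3
Volume = 30 cm3
Mass = 18 * 30
= 540 g

540


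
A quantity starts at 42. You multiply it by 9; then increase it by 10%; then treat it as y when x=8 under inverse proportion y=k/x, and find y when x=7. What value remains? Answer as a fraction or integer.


Start with 42.
Step 1: Multiply by 9: 42 * 9 = 378
Step 2: Increase by 10%: 378 * 110/100 = 2079/5
Step 3: Inverse prop: k = (2079/5)*8; new y = k/7 = 2079/5*8/7 = 2376/5
Final result = 2376/5

2376/5


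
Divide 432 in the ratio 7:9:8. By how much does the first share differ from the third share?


Total parts = 7 + 9 + 8 = 24
Value per part = 432 / 24 = 18
Shares: 7*18=126, 9*18=162, 8*18=144
First share = 126, third share = 144
Difference = |126 - 144| = 18

18


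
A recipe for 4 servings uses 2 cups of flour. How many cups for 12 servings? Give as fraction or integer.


Original: 2 cups for 4 servings
Target servings = 12
Scaling factor = 12/4
New amount = 2 * 12/4
= 24/4
= 6 cups

6


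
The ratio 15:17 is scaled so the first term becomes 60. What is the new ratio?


Original ratio: 15:17
First term target: 60
Scale factor = 60 / 15 = 4
Multiply second term: 17 * 4 = 68
Equivalent ratio = 60:68

60:68


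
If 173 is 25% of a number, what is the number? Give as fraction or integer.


Given: 173 is 25% of the whole
Set up: 173 = 25/100 * whole
whole = 173 * 100 / 25
whole = 17300 / 25
whole = 692

692


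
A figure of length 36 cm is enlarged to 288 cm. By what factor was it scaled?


Original length = 36 cm
Scaled length = 288 cm
Scale factor = 288 / 36
= 8

8


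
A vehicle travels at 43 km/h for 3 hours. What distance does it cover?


Using distance = speed * time
Speed = 43 km/h
Time = 3 hours
Distance = 43 * 3
= 129 km

129


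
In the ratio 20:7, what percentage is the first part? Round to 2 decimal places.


Total parts = 20 + 7 = 27
First part fraction = 20/27
Percentage = (20/27) * 100
= 0.740741 * 100
= 74.07%

74.07


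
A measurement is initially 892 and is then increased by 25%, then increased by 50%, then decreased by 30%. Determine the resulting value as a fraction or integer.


Start: 892
Step 1: increase by 25% => multiply by 125/100
  892 * 125/100 = 1115
Step 2: increase by 50% => multiply by 150/100
  1115 * 150/100 = 3345/2
Step 3: decrease by 30% => multiply by 70/100
  3345/2 * 70/100 = 4683/4
Final value = 4683/4

4683/4


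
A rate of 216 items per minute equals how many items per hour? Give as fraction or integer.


Converting from per minute to per hour
Rate = 216 items per minute
Multiply by 60: 216 * 60
= 12960 items per hour

12960


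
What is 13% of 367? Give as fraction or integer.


Compute 13% of 367
Convert percentage: 13% = 13/100
Multiply: 367 * 13/100
= 4771/100
= 4771/100

4771/100


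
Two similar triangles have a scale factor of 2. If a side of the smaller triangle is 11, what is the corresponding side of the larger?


Similar triangles have proportional sides
Scale factor = 2
Smaller side = 11
Corresponding larger side = 11 * 2
= 22

22


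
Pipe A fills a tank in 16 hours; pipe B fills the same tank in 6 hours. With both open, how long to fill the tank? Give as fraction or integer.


Rate of A = 1/16 job per hour
Rate of B = 1/6 job per hour
Combined rate = 1/16 + 1/6
Find common denominator: (6 + 16)/(16*6) = 22/96
Combined rate = 11/48 job per hour
Time together = 1 / (11/48) = 48/11 hours

48/11


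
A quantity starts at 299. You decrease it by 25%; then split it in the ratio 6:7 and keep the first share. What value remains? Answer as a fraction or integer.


Start with 299.
Step 1: Decrease by 25%: 299 * 75/100 = 897/4
Step 2: Split 6:7, first share = 897/4 * 6/13 = 207/2
Final result = 207/2

207/2


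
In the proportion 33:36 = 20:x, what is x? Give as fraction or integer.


Setting up: 33/36 = 20/x
Cross multiply: 33 * x = 36 * 20
33x = 720
x = 720/33
x = 240/11

240/11


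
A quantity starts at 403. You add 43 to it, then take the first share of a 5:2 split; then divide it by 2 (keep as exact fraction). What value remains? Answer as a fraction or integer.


Start with 403.
Step 1: Add 43: 403+43=446; split 5:2 first = 446*5/7 = 2230/7
Step 2: Divide by 2: 2230/7 / 2 = 1115/7
Final result = 1115/7

1115/7


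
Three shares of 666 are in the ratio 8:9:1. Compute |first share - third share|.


Total parts = 8 + 9 + 1 = 18
Value per part = 666 / 18 = 37
Shares: 8*37=296, 9*37=333, 1*37=37
First share = 296, third share = 37
Difference = |296 - 37| = 259

259


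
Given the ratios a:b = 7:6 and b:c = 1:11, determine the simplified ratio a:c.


Given a:b = 7:6 and b:c = 1:11
Make b consistent. Multiply first ratio by 1: a:b = 7:6
Multiply second ratio by 6: b:c = 6:66
Now b = 6 in both, so a:b:c = 7:6:66
Therefore a:c = 7:66
Simplify by GCD: a:c = 7:66

7:66


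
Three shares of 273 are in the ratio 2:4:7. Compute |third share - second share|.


Total parts = 2 + 4 + 7 = 13
Value per part = 273 / 13 = 21
Shares: 2*21=42, 4*21=84, 7*21=147
Third share = 147, second share = 84
Difference = |147 - 84| = 63

63


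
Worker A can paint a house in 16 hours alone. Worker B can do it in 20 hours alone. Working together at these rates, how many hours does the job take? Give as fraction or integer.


Rate of A = 1/16 job per hour
Rate of B = 1/20 job per hour
Combined rate = 1/16 + 1/20
Find common denominator: (20 + 16)/(16*20) = 36/320
Combined rate = 9/80 job per hour
Time together = 1 / (9/80) = 80/9 hours

80/9


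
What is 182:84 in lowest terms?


Find GCD(182, 84)
GCD = 14
Divide both by 14: 182/14 = 13, 84/14 = 6
Simplified ratio = 13:6

13:6


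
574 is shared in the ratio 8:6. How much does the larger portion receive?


Total parts = 8 + 6 = 14
Value per part = 574 / 14 = 41
First share = 8 * 41 = 328
Second share = 6 * 41 = 246
Larger share = 328

328


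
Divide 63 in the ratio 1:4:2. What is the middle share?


Ratio = 1:4:2
Total parts = 1 + 4 + 2 = 7
Value per part = 63 / 7 = 9
First share = 1 * 9 = 9
Middle share = 4 * 9 = 36
Third share = 2 * 9 = 18

36


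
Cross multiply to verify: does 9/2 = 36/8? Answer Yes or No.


Cross multiply to check 9/2 = 36/8
Left cross product: 9 * 8 = 72
Right cross product: 2 * 36 = 72
72 = 72
Equal, so proportions match => Yes

Yes


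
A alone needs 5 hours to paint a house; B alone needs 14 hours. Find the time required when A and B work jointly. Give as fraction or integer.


Rate of A = 1/5 job per hour
Rate of B = 1/14 job per hour
Combined rate = 1/5 + 1/14
Find common denominator: (14 + 5)/(5*14) = 19/70
Combined rate = 19/70 job per hour
Time together = 1 / (19/70) = 70/19 hours

70/19


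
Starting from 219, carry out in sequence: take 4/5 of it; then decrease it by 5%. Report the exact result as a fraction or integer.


Start with 219.
Step 1: Take 4/5: 219 * 4/5 = 876/5
Step 2: Decrease by 5%: 876/5 * 95/100 = 4161/25
Final result = 4161/25

4161/25


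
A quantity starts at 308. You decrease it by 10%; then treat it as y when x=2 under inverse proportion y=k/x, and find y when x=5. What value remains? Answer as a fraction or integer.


Start with 308.
Step 1: Decrease by 10%: 308 * 90/100 = 1386/5
Step 2: Inverse prop: k = (1386/5)*2; new y = k/5 = 1386/5*2/5 = 2772/25
Final result = 2772/25

2772/25


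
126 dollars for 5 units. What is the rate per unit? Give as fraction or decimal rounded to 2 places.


Total dollars = 126
Number of units = 5
Unit rate = 126 / 5
= 25.20 dollars per unit

25.20


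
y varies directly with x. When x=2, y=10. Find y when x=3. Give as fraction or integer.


Direct proportion: y = kx
Find k: k = 10/2 = 5
Compute y at x=3: y = 5 * 3
y = 15

15


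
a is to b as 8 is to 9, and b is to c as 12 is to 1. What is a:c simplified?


Given a:b = 8:9 and b:c = 12:1
Make b consistent. Multiply first ratio by 12: a:b = 96:108
Multiply second ratio by 9: b:c = 108:9
Now b = 108 in both, so a:b:c = 96:108:9
Therefore a:c = 96:9
Simplify by GCD: a:c = 32:3

32:3


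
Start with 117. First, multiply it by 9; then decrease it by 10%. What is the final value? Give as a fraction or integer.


Start with 117.
Step 1: Multiply by 9: 117 * 9 = 1053
Step 2: Decrease by 10%: 1053 * 90/100 = 9477/10
Final result = 9477/10

9477/10


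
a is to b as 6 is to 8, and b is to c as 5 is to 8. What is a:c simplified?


Given a:b = 6:8 and b:c = 5:8
Make b consistent. Multiply first ratio by 5: a:b = 30:40
Multiply second ratio by 8: b:c = 40:64
Now b = 40 in both, so a:b:c = 30:40:64
Therefore a:c = 30:64
Simplify by GCD: a:c = 15:32

15:32


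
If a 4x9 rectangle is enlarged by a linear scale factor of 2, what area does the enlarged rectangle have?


Original dimensions: 4 x 9
Enlargement factor = 2
New width = 4 * 2 = 8
New height = 9 * 2 = 18
New area = 8 * 18 = 144

144


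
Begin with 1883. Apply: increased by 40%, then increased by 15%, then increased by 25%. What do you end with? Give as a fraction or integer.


Start: 1883
Step 1: increase by 40% => multiply by 140/100
  1883 * 140/100 = 13181/5
Step 2: increase by 15% => multiply by 115/100
  13181/5 * 115/100 = 303163/100
Step 3: increase by 25% => multiply by 125/100
  303163/100 * 125/100 = 303163/80
Final value = 303163/80

303163/80


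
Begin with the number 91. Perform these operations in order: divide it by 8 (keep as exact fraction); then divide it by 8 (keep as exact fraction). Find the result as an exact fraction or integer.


Start with 91.
Step 1: Divide by 8: 91 / 8 = 91/8
Step 2: Divide by 8: 91/8 / 8 = 91/64
Final result = 91/64

91/64


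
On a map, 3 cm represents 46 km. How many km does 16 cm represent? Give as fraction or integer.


Map scale: 3 cm = 46 km
Measured distance on map = 16 cm
Set up proportion: 16 * 46 / 3
= 736 / 3
= 736/3 km

736/3


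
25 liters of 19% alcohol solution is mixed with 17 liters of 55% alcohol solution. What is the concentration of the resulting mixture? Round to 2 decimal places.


Solute in mixture 1 = 19% of 25 L = 25*19/100 = 19/4 L
Solute in mixture 2 = 55% of 17 L = 17*55/100 = 187/20 L
Total solute = 19/4 + 187/20 = 141/10 L
Total volume = 25 + 17 = 42 L
Final concentration = 141/10/42 * 100 = 33.57%

33.57


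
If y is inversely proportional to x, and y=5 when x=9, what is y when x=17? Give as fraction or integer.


Inverse proportion: y = k/x
Find k: k = 9 * 5 = 45
Compute y at x=17: y = 45/17
y = 45/17

45/17


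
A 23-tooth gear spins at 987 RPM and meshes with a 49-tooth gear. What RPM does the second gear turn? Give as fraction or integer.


Gear ratio: teeth_A * RPM_A = teeth_B * RPM_B
23 * 987 = 49 * RPM_B
22701 = 49 * RPM_B
RPM_B = 22701 / 49
RPM_B = 3243/7

3243/7


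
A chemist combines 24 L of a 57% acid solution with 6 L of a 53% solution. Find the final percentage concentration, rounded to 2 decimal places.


Solute in mixture 1 = 57% of 24 L = 24*57/100 = 342/25 L
Solute in mixture 2 = 53% of 6 L = 6*53/100 = 159/50 L
Total solute = 342/25 + 159/50 = 843/50 L
Total volume = 24 + 6 = 30 L
Final concentration = 843/50/30 * 100 = 56.20%

56.20


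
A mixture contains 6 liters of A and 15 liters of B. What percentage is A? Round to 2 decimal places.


Volume of A = 6 L
Volume of B = 15 L
Total volume = 6 + 15 = 21 L
Percentage of A = (6/21) * 100
= 28.57%

28.57


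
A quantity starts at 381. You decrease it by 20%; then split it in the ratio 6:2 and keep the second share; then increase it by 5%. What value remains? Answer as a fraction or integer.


Start with 381.
Step 1: Decrease by 20%: 381 * 80/100 = 1524/5
Step 2: Split 6:2, second share = 1524/5 * 2/8 = 381/5
Step 3: Increase by 5%: 381/5 * 105/100 = 8001/100
Final result = 8001/100

8001/100


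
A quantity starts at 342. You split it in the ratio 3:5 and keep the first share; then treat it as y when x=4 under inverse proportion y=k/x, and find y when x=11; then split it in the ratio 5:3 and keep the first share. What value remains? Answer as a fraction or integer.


Start with 342.
Step 1: Split 3:5, first share = 342 * 3/8 = 513/4
Step 2: Inverse prop: k = (513/4)*4; new y = k/11 = 513/4*4/11 = 513/11
Step 3: Split 5:3, first share = 513/11 * 5/8 = 2565/88
Final result = 2565/88

2565/88


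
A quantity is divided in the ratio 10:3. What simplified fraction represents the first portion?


Total parts = 10 + 3 = 13
First part fraction = 10/13
Simplify: 10/13 = 10/13

10/13


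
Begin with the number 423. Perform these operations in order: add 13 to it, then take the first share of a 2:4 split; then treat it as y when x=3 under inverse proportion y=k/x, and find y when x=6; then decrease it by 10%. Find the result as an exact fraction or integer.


Start with 423.
Step 1: Add 13: 423+13=436; split 2:4 first = 436*2/6 = 436/3
Step 2: Inverse prop: k = (436/3)*3; new y = k/6 = 436/3*3/6 = 218/3
Step 3: Decrease by 10%: 218/3 * 90/100 = 327/5
Final result = 327/5

327/5


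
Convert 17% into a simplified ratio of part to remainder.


Part = 17%, Remainder = 83%
Ratio = 17:83
GCD(17, 83) = 1
Simplify: 17:83 = 17:83

17:83


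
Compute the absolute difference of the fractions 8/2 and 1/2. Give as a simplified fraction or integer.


Simplify: 8/2 = 4 and 1/2 = 1/2
Find common denominator: LCD = 2
Convert: 8/2 and 1/2
Difference = |8 - 1|/2 = 7/2
Simplified = 7/2

7/2


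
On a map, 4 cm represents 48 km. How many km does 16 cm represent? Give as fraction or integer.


Map scale: 4 cm = 48 km
Measured distance on map = 16 cm
Set up proportion: 16 * 48 / 4
= 768 / 4
= 192 km

192


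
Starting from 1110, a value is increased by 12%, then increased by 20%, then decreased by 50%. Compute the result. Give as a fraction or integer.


Start: 1110
Step 1: increase by 12% => multiply by 112/100
  1110 * 112/100 = 6216/5
Step 2: increase by 20% => multiply by 120/100
  6216/5 * 120/100 = 37296/25
Step 3: decrease by 50% => multiply by 50/100
  37296/25 * 50/100 = 18648/25
Final value = 18648/25

18648/25


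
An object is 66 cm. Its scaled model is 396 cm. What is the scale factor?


Original length = 66 cm
Scaled length = 396 cm
Scale factor = 396 / 66
= 6

6


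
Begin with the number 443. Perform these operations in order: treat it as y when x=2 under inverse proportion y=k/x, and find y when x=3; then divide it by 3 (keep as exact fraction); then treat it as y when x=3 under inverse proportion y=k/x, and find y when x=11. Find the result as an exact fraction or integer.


Start with 443.
Step 1: Inverse prop: k = (443)*2; new y = k/3 = 443*2/3 = 886/3
Step 2: Divide by 3: 886/3 / 3 = 886/9
Step 3: Inverse prop: k = (886/9)*3; new y = k/11 = 886/9*3/11 = 886/33
Final result = 886/33

886/33


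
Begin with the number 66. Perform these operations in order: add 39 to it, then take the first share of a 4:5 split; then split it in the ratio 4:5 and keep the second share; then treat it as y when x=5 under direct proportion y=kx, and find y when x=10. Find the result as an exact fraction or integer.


Start with 66.
Step 1: Add 39: 66+39=105; split 4:5 first = 105*4/9 = 140/3
Step 2: Split 4:5, second share = 140/3 * 5/9 = 700/27
Step 3: Direct prop: k = (700/27)/5; new y = k*10 = 700/27*10/5 = 1400/27
Final result = 1400/27

1400/27


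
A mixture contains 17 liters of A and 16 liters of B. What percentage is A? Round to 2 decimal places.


Volume of A = 17 L
Volume of B = 16 L
Total volume = 17 + 16 = 33 L
Percentage of A = (17/33) * 100
= 51.52%

51.52


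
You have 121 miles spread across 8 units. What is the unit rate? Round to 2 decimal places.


Total miles = 121
Number of units = 8
Unit rate = 121 / 8
= 15.13 miles per unit

15.13


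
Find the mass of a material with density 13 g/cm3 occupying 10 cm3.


Using mass = density * volume
Density = 13 g/cm3
Volume = 10 cm3
Mass = 13 * 10
= 130 g

130


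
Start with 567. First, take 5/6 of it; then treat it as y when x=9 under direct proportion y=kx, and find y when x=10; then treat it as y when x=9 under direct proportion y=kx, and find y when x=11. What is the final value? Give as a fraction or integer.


Start with 567.
Step 1: Take 5/6: 567 * 5/6 = 945/2
Step 2: Direct prop: k = (945/2)/9; new y = k*10 = 945/2*10/9 = 525
Step 3: Direct prop: k = (525)/9; new y = k*11 = 525*11/9 = 1925/3
Final result = 1925/3

1925/3


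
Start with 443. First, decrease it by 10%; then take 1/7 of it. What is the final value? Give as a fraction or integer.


Start with 443.
Step 1: Decrease by 10%: 443 * 90/100 = 3987/10
Step 2: Take 1/7: 3987/10 * 1/7 = 3987/70
Final result = 3987/70

3987/70


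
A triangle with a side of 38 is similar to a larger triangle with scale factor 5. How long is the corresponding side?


Similar triangles have proportional sides
Scale factor = 5
Smaller side = 38
Corresponding larger side = 38 * 5
= 190

190


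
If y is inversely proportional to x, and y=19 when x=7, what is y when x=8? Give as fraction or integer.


Inverse proportion: y = k/x
Find k: k = 7 * 19 = 133
Compute y at x=8: y = 133/8
y = 133/8

133/8


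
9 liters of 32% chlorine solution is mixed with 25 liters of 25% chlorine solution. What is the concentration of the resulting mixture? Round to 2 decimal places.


Solute in mixture 1 = 32% of 9 L = 9*32/100 = 72/25 L
Solute in mixture 2 = 25% of 25 L = 25*25/100 = 25/4 L
Total solute = 72/25 + 25/4 = 913/100 L
Total volume = 9 + 25 = 34 L
Final concentration = 913/100/34 * 100 = 26.85%

26.85


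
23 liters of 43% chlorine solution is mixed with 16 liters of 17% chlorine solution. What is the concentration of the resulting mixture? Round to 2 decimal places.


Solute in mixture 1 = 43% of 23 L = 23*43/100 = 989/100 L
Solute in mixture 2 = 17% of 16 L = 16*17/100 = 68/25 L
Total solute = 989/100 + 68/25 = 1261/100 L
Total volume = 23 + 16 = 39 L
Final concentration = 1261/100/39 * 100 = 32.33%

32.33


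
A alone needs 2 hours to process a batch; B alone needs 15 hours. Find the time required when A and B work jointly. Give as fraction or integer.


Rate of A = 1/2 job per hour
Rate of B = 1/15 job per hour
Combined rate = 1/2 + 1/15
Find common denominator: (15 + 2)/(2*15) = 17/30
Combined rate = 17/30 job per hour
Time together = 1 / (17/30) = 30/17 hours

30/17


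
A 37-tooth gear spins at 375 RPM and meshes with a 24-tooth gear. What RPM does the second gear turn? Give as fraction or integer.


Gear ratio: teeth_A * RPM_A = teeth_B * RPM_B
37 * 375 = 24 * RPM_B
13875 = 24 * RPM_B
RPM_B = 13875 / 24
RPM_B = 4625/8

4625/8


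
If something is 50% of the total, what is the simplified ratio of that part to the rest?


Part = 50%, Remainder = 50%
Ratio = 50:50
GCD(50, 50) = 50
Simplify: 1:1 = 1:1

1:1


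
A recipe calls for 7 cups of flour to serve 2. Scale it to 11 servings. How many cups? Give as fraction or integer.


Original: 7 cups for 2 servings
Target servings = 11
Scaling factor = 11/2
New amount = 7 * 11/2
= 77/2
= 77/2 cups

77/2


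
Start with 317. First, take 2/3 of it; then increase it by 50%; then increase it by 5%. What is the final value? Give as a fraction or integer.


Start with 317.
Step 1: Take 2/3: 317 * 2/3 = 634/3
Step 2: Increase by 50%: 634/3 * 150/100 = 317
Step 3: Increase by 5%: 317 * 105/100 = 6657/20
Final result = 6657/20

6657/20


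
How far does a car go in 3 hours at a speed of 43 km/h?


Using distance = speed * time
Speed = 43 km/h
Time = 3 hours
Distance = 43 * 3
= 129 km

129
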